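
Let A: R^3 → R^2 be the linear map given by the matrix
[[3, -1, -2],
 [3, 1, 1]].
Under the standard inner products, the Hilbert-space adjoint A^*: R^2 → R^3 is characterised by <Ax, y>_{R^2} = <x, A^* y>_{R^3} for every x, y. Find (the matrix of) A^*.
A^* = A^T =
[[3, 3],
 [-1, 1],
 [-2, 1]]

For real matrices with standard dot products, the defining identity <Ax, y> = <x, A^* y> gives (Ax)^T y = x^T (A^*) y, i.e. x^T A^T y = x^T (A^*) y. Since this holds for all x, y, we must have A^* = A^T. Therefore
A^* =
[[3, 3],
 [-1, 1],
 [-2, 1]].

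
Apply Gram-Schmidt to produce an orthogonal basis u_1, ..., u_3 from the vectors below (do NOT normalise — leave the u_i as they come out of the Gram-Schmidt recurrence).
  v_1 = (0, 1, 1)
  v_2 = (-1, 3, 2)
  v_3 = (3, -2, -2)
Orthogonal basis:
  u_1 = (0, 1, 1)
  u_2 = (-1, 1/2, -1/2)
  u_3 = (1, 1, -1)

Apply the Gram-Schmidt recurrence
  u_1 = v_1
  u_i = v_i − Σ_{j<i} ((v_i · u_j) / (u_j · u_j)) · u_j.

Step by step this gives:
  u_1 = (0, 1, 1)
  u_2 = (-1, 1/2, -1/2)
  u_3 = (1, 1, -1)

Orthogonality check:
  u_2 · u_1 = 0 (should be 0)
  u_3 · u_1 = 0 (should be 0)
  u_3 · u_2 = 0 (should be 0)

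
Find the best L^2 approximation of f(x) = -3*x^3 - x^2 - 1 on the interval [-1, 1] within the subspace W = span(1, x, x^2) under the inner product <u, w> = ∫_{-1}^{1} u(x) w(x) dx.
g(x) = -x^2 - 9*x/5 - 1

The best approximation g ∈ W is the orthogonal projection of f onto W. Writing g = a_0 + a_1 x + a_2 x^2, the coefficients solve the normal equations G · a = b where
  G_{ij} = <φ_i, φ_j> and b_i = <f, φ_i>, with φ_0 = 1, φ_1 = x, φ_2 = x^2.
G =
  [2, 0, 2/3]
  [0, 2/3, 0]
  [2/3, 0, 2/5],
b = (-8/3, -6/5, -16/15).
Solving gives a_0 = -1, a_1 = -9/5, a_2 = -1, so
  g(x) = -x^2 - 9*x/5 - 1.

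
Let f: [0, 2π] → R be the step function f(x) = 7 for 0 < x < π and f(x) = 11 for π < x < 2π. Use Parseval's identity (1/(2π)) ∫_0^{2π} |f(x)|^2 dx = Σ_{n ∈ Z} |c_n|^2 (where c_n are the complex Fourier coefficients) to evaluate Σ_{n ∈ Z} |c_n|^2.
Σ |c_n|^2 = 85

Parseval equates the L^2 energy of f (normalised by 1/(2π)) with the ℓ^2 sum of its Fourier coefficients: (1/(2π)) ∫_0^{2π} |f|^2 = Σ |c_n|^2.
Compute the left side: (1/(2π)) [∫_0^π 7^2 dx + ∫_π^{2π} 11^2 dx] = (1/(2π)) · (49π + 121π) = (49 + 121)/2 = 85.
So Σ_{n ∈ Z} |c_n|^2 = 85.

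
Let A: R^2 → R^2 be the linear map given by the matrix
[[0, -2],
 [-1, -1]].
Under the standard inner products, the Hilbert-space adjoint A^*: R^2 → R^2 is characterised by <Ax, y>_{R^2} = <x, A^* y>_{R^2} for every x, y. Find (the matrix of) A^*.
A^* = A^T =
[[0, -1],
 [-2, -1]]

For real matrices with standard dot products, the defining identity <Ax, y> = <x, A^* y> gives (Ax)^T y = x^T (A^*) y, i.e. x^T A^T y = x^T (A^*) y. Since this holds for all x, y, we must have A^* = A^T. Therefore
A^* =
[[0, -1],
 [-2, -1]].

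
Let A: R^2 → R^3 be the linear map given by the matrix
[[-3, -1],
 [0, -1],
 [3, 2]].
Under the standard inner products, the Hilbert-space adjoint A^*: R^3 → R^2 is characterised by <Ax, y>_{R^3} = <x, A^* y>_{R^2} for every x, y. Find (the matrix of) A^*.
A^* = A^T =
[[-3, 0, 3],
 [-1, -1, 2]]

For real matrices with standard dot products, the defining identity <Ax, y> = <x, A^* y> gives (Ax)^T y = x^T (A^*) y, i.e. x^T A^T y = x^T (A^*) y. Since this holds for all x, y, we must have A^* = A^T. Therefore
A^* =
[[-3, 0, 3],
 [-1, -1, 2]].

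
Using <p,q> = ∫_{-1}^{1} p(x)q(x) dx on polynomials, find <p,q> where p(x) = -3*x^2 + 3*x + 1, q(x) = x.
<p,q> = 2

Expand the product: p(x)·q(x) = -3*x^3 + 3*x^2 + x.
∫_{-1}^{1} of each monomial x^k gives [2/(k+1) if k even, 0 if k odd]. Integrating term-by-term (or equivalently evaluating the antiderivative F(x) = -3*x^4/4 + x^3 + x^2/2 at the endpoints):
  F(1) − F(−1) = 3/4 − (-5/4) = 2.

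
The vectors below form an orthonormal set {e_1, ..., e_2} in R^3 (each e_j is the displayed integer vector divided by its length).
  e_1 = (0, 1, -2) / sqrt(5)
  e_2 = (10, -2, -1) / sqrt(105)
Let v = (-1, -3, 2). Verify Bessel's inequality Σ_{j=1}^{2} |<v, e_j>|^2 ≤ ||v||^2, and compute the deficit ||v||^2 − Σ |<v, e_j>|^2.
Σ |<v, e_j>|^2 = 71/7; ||v||^2 = 14; deficit = 27/7

Write each e_j = u_j / sqrt(<u_j, u_j>) where u_j is the displayed integer vector. Then <v, e_j> = <v, u_j> / sqrt(<u_j, u_j>), so |<v, e_j>|^2 = <v, u_j>^2 / <u_j, u_j>.
Coefficients: <v, e_1> = -7/sqrt(5), <v, e_2> = -6/sqrt(105).
Square and sum: Σ |<v, e_j>|^2 = 71/7.
Compute ||v||^2 = v·v = 14.
Deficit = 14 − 71/7 = 27/7 ≥ 0, confirming Bessel's inequality. (The deficit equals ||v − Σ <v,e_j> e_j||^2, the squared distance from v to span{e_j}.)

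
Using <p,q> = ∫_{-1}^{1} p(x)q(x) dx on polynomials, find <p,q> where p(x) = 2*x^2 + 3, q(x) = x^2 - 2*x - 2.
<p,q> = -178/15

Expand the product: p(x)·q(x) = 2*x^4 - 4*x^3 - x^2 - 6*x - 6.
∫_{-1}^{1} of each monomial x^k gives [2/(k+1) if k even, 0 if k odd]. Integrating term-by-term (or equivalently evaluating the antiderivative F(x) = 2*x^5/5 - x^4 - x^3/3 - 3*x^2 - 6*x at the endpoints):
  F(1) − F(−1) = -149/15 − (29/15) = -178/15.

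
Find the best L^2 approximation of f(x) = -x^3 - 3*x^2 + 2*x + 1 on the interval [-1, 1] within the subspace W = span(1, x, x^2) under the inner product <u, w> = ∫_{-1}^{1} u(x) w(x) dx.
g(x) = -3*x^2 + 7*x/5 + 1

The best approximation g ∈ W is the orthogonal projection of f onto W. Writing g = a_0 + a_1 x + a_2 x^2, the coefficients solve the normal equations G · a = b where
  G_{ij} = <φ_i, φ_j> and b_i = <f, φ_i>, with φ_0 = 1, φ_1 = x, φ_2 = x^2.
G =
  [2, 0, 2/3]
  [0, 2/3, 0]
  [2/3, 0, 2/5],
b = (0, 14/15, -8/15).
Solving gives a_0 = 1, a_1 = 7/5, a_2 = -3, so
  g(x) = -3*x^2 + 7*x/5 + 1.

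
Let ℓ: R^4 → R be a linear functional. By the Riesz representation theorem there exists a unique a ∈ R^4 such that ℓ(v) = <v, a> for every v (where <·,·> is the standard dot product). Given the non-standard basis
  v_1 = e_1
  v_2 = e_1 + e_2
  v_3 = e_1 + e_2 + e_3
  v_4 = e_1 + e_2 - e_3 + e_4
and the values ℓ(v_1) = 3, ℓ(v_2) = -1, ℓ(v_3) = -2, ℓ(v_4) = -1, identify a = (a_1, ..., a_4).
a = (3, -4, -1, -1)

Write a = (a_1, ..., a_4) in the standard basis. For each basis vector v_i, ℓ(v_i) = <v_i, a> is a linear equation in the a_j's. Collect the n equations into a matrix system V a = ℓ, where row i of V is v_i (expressed in the standard basis). Since V is invertible (lower-triangular with 1s on the diagonal, up to permutation), solve by back-substitution:
  V =
[[1, 0, 0, 0],
 [1, 1, 0, 0],
 [1, 1, 1, 0],
 [1, 1, -1, 1]]
  V a = (3, -1, -2, -1)
Solving gives a = (3, -4, -1, -1).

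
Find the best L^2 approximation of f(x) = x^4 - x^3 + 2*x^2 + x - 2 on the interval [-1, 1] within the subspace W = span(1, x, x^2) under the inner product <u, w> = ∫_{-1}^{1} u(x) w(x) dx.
g(x) = 20*x^2/7 + 2*x/5 - 73/35

The best approximation g ∈ W is the orthogonal projection of f onto W. Writing g = a_0 + a_1 x + a_2 x^2, the coefficients solve the normal equations G · a = b where
  G_{ij} = <φ_i, φ_j> and b_i = <f, φ_i>, with φ_0 = 1, φ_1 = x, φ_2 = x^2.
G =
  [2, 0, 2/3]
  [0, 2/3, 0]
  [2/3, 0, 2/5],
b = (-34/15, 4/15, -26/105).
Solving gives a_0 = -73/35, a_1 = 2/5, a_2 = 20/7, so
  g(x) = 20*x^2/7 + 2*x/5 - 73/35.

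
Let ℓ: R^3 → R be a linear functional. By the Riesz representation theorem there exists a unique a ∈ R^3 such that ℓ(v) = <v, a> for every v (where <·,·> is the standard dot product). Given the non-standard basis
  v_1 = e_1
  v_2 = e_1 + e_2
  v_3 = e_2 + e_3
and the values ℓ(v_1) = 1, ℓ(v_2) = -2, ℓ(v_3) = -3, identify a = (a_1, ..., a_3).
a = (1, -3, 0)

Write a = (a_1, ..., a_3) in the standard basis. For each basis vector v_i, ℓ(v_i) = <v_i, a> is a linear equation in the a_j's. Collect the n equations into a matrix system V a = ℓ, where row i of V is v_i (expressed in the standard basis). Since V is invertible (lower-triangular with 1s on the diagonal, up to permutation), solve by back-substitution:
  V =
[[1, 0, 0],
 [1, 1, 0],
 [0, 1, 1]]
  V a = (1, -2, -3)
Solving gives a = (1, -3, 0).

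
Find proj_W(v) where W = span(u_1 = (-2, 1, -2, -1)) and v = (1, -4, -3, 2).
proj_W(v) = (2/5, -1/5, 2/5, 1/5)

Set up U = [u_1 | ... | u_1] ∈ R^(4×1). The projector onto W = col(U) is P = U (U^T U)^(-1) U^T.
Compute U^T U =
  [10],
and U^T v = (-2).
Solve U^T U · c = U^T v for the coefficients: c = (-1/5). The projection is proj_W(v) = U c.
Check: (v - proj_W(v)) · u_1 = 0  (should be 0).
Result: proj_W(v) = (2/5, -1/5, 2/5, 1/5).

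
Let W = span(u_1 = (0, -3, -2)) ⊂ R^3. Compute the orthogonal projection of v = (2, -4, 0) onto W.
proj_W(v) = (0, -36/13, -24/13)

Set up U = [u_1 | ... | u_1] ∈ R^(3×1). The projector onto W = col(U) is P = U (U^T U)^(-1) U^T.
Compute U^T U =
  [13],
and U^T v = (12).
Solve U^T U · c = U^T v for the coefficients: c = (12/13). The projection is proj_W(v) = U c.
Check: (v - proj_W(v)) · u_1 = 0  (should be 0).
Result: proj_W(v) = (0, -36/13, -24/13).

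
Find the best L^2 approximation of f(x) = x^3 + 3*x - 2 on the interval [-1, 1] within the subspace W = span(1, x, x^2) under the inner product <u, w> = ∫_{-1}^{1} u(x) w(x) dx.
g(x) = 18*x/5 - 2

The best approximation g ∈ W is the orthogonal projection of f onto W. Writing g = a_0 + a_1 x + a_2 x^2, the coefficients solve the normal equations G · a = b where
  G_{ij} = <φ_i, φ_j> and b_i = <f, φ_i>, with φ_0 = 1, φ_1 = x, φ_2 = x^2.
G =
  [2, 0, 2/3]
  [0, 2/3, 0]
  [2/3, 0, 2/5],
b = (-4, 12/5, -4/3).
Solving gives a_0 = -2, a_1 = 18/5, a_2 = 0, so
  g(x) = 18*x/5 - 2.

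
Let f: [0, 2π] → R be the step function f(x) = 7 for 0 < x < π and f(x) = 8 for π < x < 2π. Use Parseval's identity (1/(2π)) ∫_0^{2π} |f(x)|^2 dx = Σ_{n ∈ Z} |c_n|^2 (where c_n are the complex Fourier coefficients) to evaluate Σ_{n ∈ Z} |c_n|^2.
Σ |c_n|^2 = 113/2

Parseval equates the L^2 energy of f (normalised by 1/(2π)) with the ℓ^2 sum of its Fourier coefficients: (1/(2π)) ∫_0^{2π} |f|^2 = Σ |c_n|^2.
Compute the left side: (1/(2π)) [∫_0^π 7^2 dx + ∫_π^{2π} 8^2 dx] = (1/(2π)) · (49π + 64π) = (49 + 64)/2 = 113/2.
So Σ_{n ∈ Z} |c_n|^2 = 113/2.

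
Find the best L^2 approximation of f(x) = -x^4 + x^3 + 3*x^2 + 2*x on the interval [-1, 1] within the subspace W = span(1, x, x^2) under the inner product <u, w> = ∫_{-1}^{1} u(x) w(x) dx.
g(x) = 15*x^2/7 + 13*x/5 + 3/35

The best approximation g ∈ W is the orthogonal projection of f onto W. Writing g = a_0 + a_1 x + a_2 x^2, the coefficients solve the normal equations G · a = b where
  G_{ij} = <φ_i, φ_j> and b_i = <f, φ_i>, with φ_0 = 1, φ_1 = x, φ_2 = x^2.
G =
  [2, 0, 2/3]
  [0, 2/3, 0]
  [2/3, 0, 2/5],
b = (8/5, 26/15, 32/35).
Solving gives a_0 = 3/35, a_1 = 13/5, a_2 = 15/7, so
  g(x) = 15*x^2/7 + 13*x/5 + 3/35.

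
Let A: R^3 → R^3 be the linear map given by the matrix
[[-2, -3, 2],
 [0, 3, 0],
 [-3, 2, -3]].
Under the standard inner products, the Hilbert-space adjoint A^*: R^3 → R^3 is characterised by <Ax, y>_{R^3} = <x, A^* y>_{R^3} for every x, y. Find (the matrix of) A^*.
A^* = A^T =
[[-2, 0, -3],
 [-3, 3, 2],
 [2, 0, -3]]

For real matrices with standard dot products, the defining identity <Ax, y> = <x, A^* y> gives (Ax)^T y = x^T (A^*) y, i.e. x^T A^T y = x^T (A^*) y. Since this holds for all x, y, we must have A^* = A^T. Therefore
A^* =
[[-2, 0, -3],
 [-3, 3, 2],
 [2, 0, -3]].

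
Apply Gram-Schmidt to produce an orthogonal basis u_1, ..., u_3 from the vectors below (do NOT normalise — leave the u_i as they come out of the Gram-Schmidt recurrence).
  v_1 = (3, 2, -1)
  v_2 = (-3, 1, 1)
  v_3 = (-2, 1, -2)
Orthogonal basis:
  u_1 = (3, 2, -1)
  u_2 = (-9/7, 15/7, 3/7)
  u_3 = (-4/5, 0, -12/5)

Apply the Gram-Schmidt recurrence
  u_1 = v_1
  u_i = v_i − Σ_{j<i} ((v_i · u_j) / (u_j · u_j)) · u_j.

Step by step this gives:
  u_1 = (3, 2, -1)
  u_2 = (-9/7, 15/7, 3/7)
  u_3 = (-4/5, 0, -12/5)

Orthogonality check:
  u_2 · u_1 = 0 (should be 0)
  u_3 · u_1 = 0 (should be 0)
  u_3 · u_2 = 0 (should be 0)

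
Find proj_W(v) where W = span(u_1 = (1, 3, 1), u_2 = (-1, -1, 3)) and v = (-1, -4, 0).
proj_W(v) = (-3/2, -19/5, -1/10)

Set up U = [u_1 | ... | u_2] ∈ R^(3×2). The projector onto W = col(U) is P = U (U^T U)^(-1) U^T.
Compute U^T U =
  [11, -1]
  [-1, 11],
and U^T v = (-13, 5).
Solve U^T U · c = U^T v for the coefficients: c = (-23/20, 7/20). The projection is proj_W(v) = U c.
Check: (v - proj_W(v)) · u_1 = 0  (should be 0).
Check: (v - proj_W(v)) · u_2 = 0  (should be 0).
Result: proj_W(v) = (-3/2, -19/5, -1/10).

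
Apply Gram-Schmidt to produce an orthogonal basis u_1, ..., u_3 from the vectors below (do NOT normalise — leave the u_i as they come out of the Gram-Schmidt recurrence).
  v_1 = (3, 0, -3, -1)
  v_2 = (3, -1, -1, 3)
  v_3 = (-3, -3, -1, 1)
Orthogonal basis:
  u_1 = (3, 0, -3, -1)
  u_2 = (30/19, -1, 8/19, 66/19)
  u_3 = (-606/299, -872/299, -640/299, 102/299)

Apply the Gram-Schmidt recurrence
  u_1 = v_1
  u_i = v_i − Σ_{j<i} ((v_i · u_j) / (u_j · u_j)) · u_j.

Step by step this gives:
  u_1 = (3, 0, -3, -1)
  u_2 = (30/19, -1, 8/19, 66/19)
  u_3 = (-606/299, -872/299, -640/299, 102/299)

Orthogonality check:
  u_2 · u_1 = 0 (should be 0)
  u_3 · u_1 = 0 (should be 0)
  u_3 · u_2 = 0 (should be 0)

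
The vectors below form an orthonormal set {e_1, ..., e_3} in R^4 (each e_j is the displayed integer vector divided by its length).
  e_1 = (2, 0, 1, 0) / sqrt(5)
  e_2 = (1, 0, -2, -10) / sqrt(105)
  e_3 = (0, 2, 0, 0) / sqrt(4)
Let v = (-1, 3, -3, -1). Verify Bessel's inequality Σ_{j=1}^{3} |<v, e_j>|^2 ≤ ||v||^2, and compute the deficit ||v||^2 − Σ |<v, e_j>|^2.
Σ |<v, e_j>|^2 = 113/7; ||v||^2 = 20; deficit = 27/7

Write each e_j = u_j / sqrt(<u_j, u_j>) where u_j is the displayed integer vector. Then <v, e_j> = <v, u_j> / sqrt(<u_j, u_j>), so |<v, e_j>|^2 = <v, u_j>^2 / <u_j, u_j>.
Coefficients: <v, e_1> = -5/sqrt(5), <v, e_2> = 15/sqrt(105), <v, e_3> = 6/sqrt(4).
Square and sum: Σ |<v, e_j>|^2 = 113/7.
Compute ||v||^2 = v·v = 20.
Deficit = 20 − 113/7 = 27/7 ≥ 0, confirming Bessel's inequality. (The deficit equals ||v − Σ <v,e_j> e_j||^2, the squared distance from v to span{e_j}.)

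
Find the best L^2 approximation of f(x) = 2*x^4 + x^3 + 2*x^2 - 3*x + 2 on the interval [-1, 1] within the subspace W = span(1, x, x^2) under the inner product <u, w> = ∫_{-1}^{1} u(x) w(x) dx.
g(x) = 26*x^2/7 - 12*x/5 + 64/35

The best approximation g ∈ W is the orthogonal projection of f onto W. Writing g = a_0 + a_1 x + a_2 x^2, the coefficients solve the normal equations G · a = b where
  G_{ij} = <φ_i, φ_j> and b_i = <f, φ_i>, with φ_0 = 1, φ_1 = x, φ_2 = x^2.
G =
  [2, 0, 2/3]
  [0, 2/3, 0]
  [2/3, 0, 2/5],
b = (92/15, -8/5, 284/105).
Solving gives a_0 = 64/35, a_1 = -12/5, a_2 = 26/7, so
  g(x) = 26*x^2/7 - 12*x/5 + 64/35.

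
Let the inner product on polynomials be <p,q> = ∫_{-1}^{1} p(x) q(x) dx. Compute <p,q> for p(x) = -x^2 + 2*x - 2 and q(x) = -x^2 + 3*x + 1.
<p,q> = 16/15

Expand the product: p(x)·q(x) = x^4 - 5*x^3 + 7*x^2 - 4*x - 2.
∫_{-1}^{1} of each monomial x^k gives [2/(k+1) if k even, 0 if k odd]. Integrating term-by-term (or equivalently evaluating the antiderivative F(x) = x^5/5 - 5*x^4/4 + 7*x^3/3 - 2*x^2 - 2*x at the endpoints):
  F(1) − F(−1) = -163/60 − (-227/60) = 16/15.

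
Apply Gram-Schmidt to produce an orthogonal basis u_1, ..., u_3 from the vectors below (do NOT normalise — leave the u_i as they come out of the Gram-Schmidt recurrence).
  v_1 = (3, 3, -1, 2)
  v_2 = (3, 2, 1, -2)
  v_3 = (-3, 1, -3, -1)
Orthogonal basis:
  u_1 = (3, 3, -1, 2)
  u_2 = (39/23, 16/23, 33/23, -66/23)
  u_3 = (-255/157, 306/157, -409/157, -281/157)

Apply the Gram-Schmidt recurrence
  u_1 = v_1
  u_i = v_i − Σ_{j<i} ((v_i · u_j) / (u_j · u_j)) · u_j.

Step by step this gives:
  u_1 = (3, 3, -1, 2)
  u_2 = (39/23, 16/23, 33/23, -66/23)
  u_3 = (-255/157, 306/157, -409/157, -281/157)

Orthogonality check:
  u_2 · u_1 = 0 (should be 0)
  u_3 · u_1 = 0 (should be 0)
  u_3 · u_2 = 0 (should be 0)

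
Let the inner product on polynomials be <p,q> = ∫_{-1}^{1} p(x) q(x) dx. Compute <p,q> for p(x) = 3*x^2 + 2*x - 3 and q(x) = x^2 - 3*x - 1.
<p,q> = -4/5

Expand the product: p(x)·q(x) = 3*x^4 - 7*x^3 - 12*x^2 + 7*x + 3.
∫_{-1}^{1} of each monomial x^k gives [2/(k+1) if k even, 0 if k odd]. Integrating term-by-term (or equivalently evaluating the antiderivative F(x) = 3*x^5/5 - 7*x^4/4 - 4*x^3 + 7*x^2/2 + 3*x at the endpoints):
  F(1) − F(−1) = 27/20 − (43/20) = -4/5.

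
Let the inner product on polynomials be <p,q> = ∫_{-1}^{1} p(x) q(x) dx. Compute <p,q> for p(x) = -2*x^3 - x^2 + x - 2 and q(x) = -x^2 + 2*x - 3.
<p,q> = 232/15

Expand the product: p(x)·q(x) = 2*x^5 - 3*x^4 + 3*x^3 + 7*x^2 - 7*x + 6.
∫_{-1}^{1} of each monomial x^k gives [2/(k+1) if k even, 0 if k odd]. Integrating term-by-term (or equivalently evaluating the antiderivative F(x) = x^6/3 - 3*x^5/5 + 3*x^4/4 + 7*x^3/3 - 7*x^2/2 + 6*x at the endpoints):
  F(1) − F(−1) = 319/60 − (-203/20) = 232/15.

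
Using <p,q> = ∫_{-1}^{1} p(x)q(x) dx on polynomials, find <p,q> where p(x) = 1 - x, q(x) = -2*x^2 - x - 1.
<p,q> = -8/3

Expand the product: p(x)·q(x) = 2*x^3 - x^2 - 1.
∫_{-1}^{1} of each monomial x^k gives [2/(k+1) if k even, 0 if k odd]. Integrating term-by-term (or equivalently evaluating the antiderivative F(x) = x^4/2 - x^3/3 - x at the endpoints):
  F(1) − F(−1) = -5/6 − (11/6) = -8/3.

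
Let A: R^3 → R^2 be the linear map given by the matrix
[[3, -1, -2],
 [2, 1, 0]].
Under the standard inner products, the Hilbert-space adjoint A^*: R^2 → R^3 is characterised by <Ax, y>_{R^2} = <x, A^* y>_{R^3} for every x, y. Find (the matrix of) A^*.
A^* = A^T =
[[3, 2],
 [-1, 1],
 [-2, 0]]

For real matrices with standard dot products, the defining identity <Ax, y> = <x, A^* y> gives (Ax)^T y = x^T (A^*) y, i.e. x^T A^T y = x^T (A^*) y. Since this holds for all x, y, we must have A^* = A^T. Therefore
A^* =
[[3, 2],
 [-1, 1],
 [-2, 0]].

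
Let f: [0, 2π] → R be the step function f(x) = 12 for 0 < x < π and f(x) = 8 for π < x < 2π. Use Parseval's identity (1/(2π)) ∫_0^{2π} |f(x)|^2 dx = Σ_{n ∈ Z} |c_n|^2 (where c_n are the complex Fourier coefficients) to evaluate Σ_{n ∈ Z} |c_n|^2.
Σ |c_n|^2 = 104

Parseval equates the L^2 energy of f (normalised by 1/(2π)) with the ℓ^2 sum of its Fourier coefficients: (1/(2π)) ∫_0^{2π} |f|^2 = Σ |c_n|^2.
Compute the left side: (1/(2π)) [∫_0^π 12^2 dx + ∫_π^{2π} 8^2 dx] = (1/(2π)) · (144π + 64π) = (144 + 64)/2 = 104.
So Σ_{n ∈ Z} |c_n|^2 = 104.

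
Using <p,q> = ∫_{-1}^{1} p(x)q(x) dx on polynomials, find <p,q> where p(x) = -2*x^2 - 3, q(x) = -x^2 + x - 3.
<p,q> = 124/5

Expand the product: p(x)·q(x) = 2*x^4 - 2*x^3 + 9*x^2 - 3*x + 9.
∫_{-1}^{1} of each monomial x^k gives [2/(k+1) if k even, 0 if k odd]. Integrating term-by-term (or equivalently evaluating the antiderivative F(x) = 2*x^5/5 - x^4/2 + 3*x^3 - 3*x^2/2 + 9*x at the endpoints):
  F(1) − F(−1) = 52/5 − (-72/5) = 124/5.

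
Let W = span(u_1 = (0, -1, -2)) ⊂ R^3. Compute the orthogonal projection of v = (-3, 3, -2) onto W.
proj_W(v) = (0, -1/5, -2/5)

Set up U = [u_1 | ... | u_1] ∈ R^(3×1). The projector onto W = col(U) is P = U (U^T U)^(-1) U^T.
Compute U^T U =
  [5],
and U^T v = (1).
Solve U^T U · c = U^T v for the coefficients: c = (1/5). The projection is proj_W(v) = U c.
Check: (v - proj_W(v)) · u_1 = 0  (should be 0).
Result: proj_W(v) = (0, -1/5, -2/5).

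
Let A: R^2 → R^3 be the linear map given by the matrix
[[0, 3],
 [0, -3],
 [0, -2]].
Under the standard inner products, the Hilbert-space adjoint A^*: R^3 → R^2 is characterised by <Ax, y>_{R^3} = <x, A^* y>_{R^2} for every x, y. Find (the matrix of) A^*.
A^* = A^T =
[[0, 0, 0],
 [3, -3, -2]]

For real matrices with standard dot products, the defining identity <Ax, y> = <x, A^* y> gives (Ax)^T y = x^T (A^*) y, i.e. x^T A^T y = x^T (A^*) y. Since this holds for all x, y, we must have A^* = A^T. Therefore
A^* =
[[0, 0, 0],
 [3, -3, -2]].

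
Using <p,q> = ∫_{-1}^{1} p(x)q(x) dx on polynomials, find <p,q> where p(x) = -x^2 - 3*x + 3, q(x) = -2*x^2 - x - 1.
<p,q> = -98/15

Expand the product: p(x)·q(x) = 2*x^4 + 7*x^3 - 2*x^2 - 3.
∫_{-1}^{1} of each monomial x^k gives [2/(k+1) if k even, 0 if k odd]. Integrating term-by-term (or equivalently evaluating the antiderivative F(x) = 2*x^5/5 + 7*x^4/4 - 2*x^3/3 - 3*x at the endpoints):
  F(1) − F(−1) = -91/60 − (301/60) = -98/15.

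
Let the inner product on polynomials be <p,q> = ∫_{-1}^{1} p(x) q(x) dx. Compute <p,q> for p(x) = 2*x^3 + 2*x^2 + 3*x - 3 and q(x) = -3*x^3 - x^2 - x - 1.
<p,q> = -236/105

Expand the product: p(x)·q(x) = -6*x^6 - 8*x^5 - 13*x^4 + 2*x^3 - 2*x^2 + 3.
∫_{-1}^{1} of each monomial x^k gives [2/(k+1) if k even, 0 if k odd]. Integrating term-by-term (or equivalently evaluating the antiderivative F(x) = -6*x^7/7 - 4*x^6/3 - 13*x^5/5 + x^4/2 - 2*x^3/3 + 3*x at the endpoints):
  F(1) − F(−1) = -137/70 − (61/210) = -236/105.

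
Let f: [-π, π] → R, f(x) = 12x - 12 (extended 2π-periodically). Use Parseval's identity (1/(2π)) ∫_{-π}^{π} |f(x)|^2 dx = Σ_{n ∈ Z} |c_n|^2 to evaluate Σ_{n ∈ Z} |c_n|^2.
Σ |c_n|^2 = 48π^2 + 144

Expand and integrate term by term over [-π, π]:
  ∫ (12x)^2 dx = 144·(2π^3/3); ∫ 2·12·(-12)·x dx = 0 (odd integrand); ∫ (-12)^2 dx = 144·2π.
So (1/(2π)) ∫_{-π}^{π} (12x - 12)^2 dx = 144π^2/3 + 144 = 48π^2 + 144.
Parseval ⇒ Σ |c_n|^2 = 48π^2 + 144.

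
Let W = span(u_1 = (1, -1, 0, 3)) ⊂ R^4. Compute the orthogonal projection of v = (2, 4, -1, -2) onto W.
proj_W(v) = (-8/11, 8/11, 0, -24/11)

Set up U = [u_1 | ... | u_1] ∈ R^(4×1). The projector onto W = col(U) is P = U (U^T U)^(-1) U^T.
Compute U^T U =
  [11],
and U^T v = (-8).
Solve U^T U · c = U^T v for the coefficients: c = (-8/11). The projection is proj_W(v) = U c.
Check: (v - proj_W(v)) · u_1 = 0  (should be 0).
Result: proj_W(v) = (-8/11, 8/11, 0, -24/11).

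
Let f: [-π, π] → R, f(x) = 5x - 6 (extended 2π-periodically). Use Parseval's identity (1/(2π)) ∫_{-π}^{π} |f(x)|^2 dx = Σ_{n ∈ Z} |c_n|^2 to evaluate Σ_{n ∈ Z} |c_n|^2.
Σ |c_n|^2 = 25π^2/3 + 36

Expand and integrate term by term over [-π, π]:
  ∫ (5x)^2 dx = 25·(2π^3/3); ∫ 2·5·(-6)·x dx = 0 (odd integrand); ∫ (-6)^2 dx = 36·2π.
So (1/(2π)) ∫_{-π}^{π} (5x - 6)^2 dx = 25π^2/3 + 36 = 25π^2/3 + 36.
Parseval ⇒ Σ |c_n|^2 = 25π^2/3 + 36.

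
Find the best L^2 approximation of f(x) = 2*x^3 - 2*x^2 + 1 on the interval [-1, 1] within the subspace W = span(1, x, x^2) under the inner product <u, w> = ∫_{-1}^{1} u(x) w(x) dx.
g(x) = -2*x^2 + 6*x/5 + 1

The best approximation g ∈ W is the orthogonal projection of f onto W. Writing g = a_0 + a_1 x + a_2 x^2, the coefficients solve the normal equations G · a = b where
  G_{ij} = <φ_i, φ_j> and b_i = <f, φ_i>, with φ_0 = 1, φ_1 = x, φ_2 = x^2.
G =
  [2, 0, 2/3]
  [0, 2/3, 0]
  [2/3, 0, 2/5],
b = (2/3, 4/5, -2/15).
Solving gives a_0 = 1, a_1 = 6/5, a_2 = -2, so
  g(x) = -2*x^2 + 6*x/5 + 1.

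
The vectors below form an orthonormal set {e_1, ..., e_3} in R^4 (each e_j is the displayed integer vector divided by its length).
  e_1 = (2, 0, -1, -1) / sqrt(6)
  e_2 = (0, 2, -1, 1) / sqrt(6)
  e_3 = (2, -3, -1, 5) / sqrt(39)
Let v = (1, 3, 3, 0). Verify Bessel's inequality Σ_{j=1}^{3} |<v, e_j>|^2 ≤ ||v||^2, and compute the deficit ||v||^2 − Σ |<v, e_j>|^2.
Σ |<v, e_j>|^2 = 55/13; ||v||^2 = 19; deficit = 192/13

Write each e_j = u_j / sqrt(<u_j, u_j>) where u_j is the displayed integer vector. Then <v, e_j> = <v, u_j> / sqrt(<u_j, u_j>), so |<v, e_j>|^2 = <v, u_j>^2 / <u_j, u_j>.
Coefficients: <v, e_1> = -1/sqrt(6), <v, e_2> = 3/sqrt(6), <v, e_3> = -10/sqrt(39).
Square and sum: Σ |<v, e_j>|^2 = 55/13.
Compute ||v||^2 = v·v = 19.
Deficit = 19 − 55/13 = 192/13 ≥ 0, confirming Bessel's inequality. (The deficit equals ||v − Σ <v,e_j> e_j||^2, the squared distance from v to span{e_j}.)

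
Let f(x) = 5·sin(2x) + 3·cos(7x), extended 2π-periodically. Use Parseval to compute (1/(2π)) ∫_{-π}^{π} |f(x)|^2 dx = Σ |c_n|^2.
Σ |c_n|^2 = 17

Expand |f|^2 and use orthogonality of {sin(nx), cos(mx)} on [-π, π]:
  ∫_{-π}^{π} sin(nx)^2 dx = π, ∫ cos(mx)^2 dx = π, and cross terms integrate to 0.
So ∫_{-π}^{π} f(x)^2 dx = 5^2 · π + 3^2 · π = (25 + 9)π.
Divide by 2π: (25 + 9)/2 = 17.
By Parseval, this equals Σ |c_n|^2.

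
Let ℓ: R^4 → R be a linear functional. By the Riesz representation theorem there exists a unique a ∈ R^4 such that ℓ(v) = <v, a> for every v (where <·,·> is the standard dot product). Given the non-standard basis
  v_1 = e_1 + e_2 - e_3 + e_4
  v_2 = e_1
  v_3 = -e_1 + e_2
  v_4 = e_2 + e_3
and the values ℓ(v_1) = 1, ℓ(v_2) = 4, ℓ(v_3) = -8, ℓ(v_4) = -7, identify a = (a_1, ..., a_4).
a = (4, -4, -3, -2)

Write a = (a_1, ..., a_4) in the standard basis. For each basis vector v_i, ℓ(v_i) = <v_i, a> is a linear equation in the a_j's. Collect the n equations into a matrix system V a = ℓ, where row i of V is v_i (expressed in the standard basis). Since V is invertible (lower-triangular with 1s on the diagonal, up to permutation), solve by back-substitution:
  V =
[[1, 1, -1, 1],
 [1, 0, 0, 0],
 [-1, 1, 0, 0],
 [0, 1, 1, 0]]
  V a = (1, 4, -8, -7)
Solving gives a = (4, -4, -3, -2).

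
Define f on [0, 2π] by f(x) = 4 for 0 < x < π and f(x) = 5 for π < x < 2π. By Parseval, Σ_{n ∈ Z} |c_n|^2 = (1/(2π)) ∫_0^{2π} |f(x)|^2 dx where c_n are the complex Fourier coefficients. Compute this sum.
Σ |c_n|^2 = 41/2

Parseval equates the L^2 energy of f (normalised by 1/(2π)) with the ℓ^2 sum of its Fourier coefficients: (1/(2π)) ∫_0^{2π} |f|^2 = Σ |c_n|^2.
Compute the left side: (1/(2π)) [∫_0^π 4^2 dx + ∫_π^{2π} 5^2 dx] = (1/(2π)) · (16π + 25π) = (16 + 25)/2 = 41/2.
So Σ_{n ∈ Z} |c_n|^2 = 41/2.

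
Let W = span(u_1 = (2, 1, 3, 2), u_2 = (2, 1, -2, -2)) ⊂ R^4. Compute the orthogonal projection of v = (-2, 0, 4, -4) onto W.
proj_W(v) = (-184/209, -92/209, 84/209, 104/209)

Set up U = [u_1 | ... | u_2] ∈ R^(4×2). The projector onto W = col(U) is P = U (U^T U)^(-1) U^T.
Compute U^T U =
  [18, -5]
  [-5, 13],
and U^T v = (0, -4).
Solve U^T U · c = U^T v for the coefficients: c = (-20/209, -72/209). The projection is proj_W(v) = U c.
Check: (v - proj_W(v)) · u_1 = 0  (should be 0).
Check: (v - proj_W(v)) · u_2 = 0  (should be 0).
Result: proj_W(v) = (-184/209, -92/209, 84/209, 104/209).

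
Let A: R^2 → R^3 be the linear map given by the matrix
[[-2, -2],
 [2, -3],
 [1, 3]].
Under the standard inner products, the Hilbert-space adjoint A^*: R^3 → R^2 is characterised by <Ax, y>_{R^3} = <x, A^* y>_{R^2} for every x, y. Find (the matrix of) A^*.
A^* = A^T =
[[-2, 2, 1],
 [-2, -3, 3]]

For real matrices with standard dot products, the defining identity <Ax, y> = <x, A^* y> gives (Ax)^T y = x^T (A^*) y, i.e. x^T A^T y = x^T (A^*) y. Since this holds for all x, y, we must have A^* = A^T. Therefore
A^* =
[[-2, 2, 1],
 [-2, -3, 3]].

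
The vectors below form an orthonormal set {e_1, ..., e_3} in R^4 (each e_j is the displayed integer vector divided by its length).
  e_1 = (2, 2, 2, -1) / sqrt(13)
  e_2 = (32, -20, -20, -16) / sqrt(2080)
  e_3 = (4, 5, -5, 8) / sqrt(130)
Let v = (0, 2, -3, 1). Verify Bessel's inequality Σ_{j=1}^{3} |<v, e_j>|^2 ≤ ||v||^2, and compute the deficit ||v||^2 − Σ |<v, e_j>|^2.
Σ |<v, e_j>|^2 = 118/13; ||v||^2 = 14; deficit = 64/13

Write each e_j = u_j / sqrt(<u_j, u_j>) where u_j is the displayed integer vector. Then <v, e_j> = <v, u_j> / sqrt(<u_j, u_j>), so |<v, e_j>|^2 = <v, u_j>^2 / <u_j, u_j>.
Coefficients: <v, e_1> = -3/sqrt(13), <v, e_2> = 4/sqrt(2080), <v, e_3> = 33/sqrt(130).
Square and sum: Σ |<v, e_j>|^2 = 118/13.
Compute ||v||^2 = v·v = 14.
Deficit = 14 − 118/13 = 64/13 ≥ 0, confirming Bessel's inequality. (The deficit equals ||v − Σ <v,e_j> e_j||^2, the squared distance from v to span{e_j}.)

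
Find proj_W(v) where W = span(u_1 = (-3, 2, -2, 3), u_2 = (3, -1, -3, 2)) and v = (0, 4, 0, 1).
proj_W(v) = (-318/199, 191/199, -107/199, 213/199)

Set up U = [u_1 | ... | u_2] ∈ R^(4×2). The projector onto W = col(U) is P = U (U^T U)^(-1) U^T.
Compute U^T U =
  [26, 1]
  [1, 23],
and U^T v = (11, -2).
Solve U^T U · c = U^T v for the coefficients: c = (85/199, -21/199). The projection is proj_W(v) = U c.
Check: (v - proj_W(v)) · u_1 = 0  (should be 0).
Check: (v - proj_W(v)) · u_2 = 0  (should be 0).
Result: proj_W(v) = (-318/199, 191/199, -107/199, 213/199).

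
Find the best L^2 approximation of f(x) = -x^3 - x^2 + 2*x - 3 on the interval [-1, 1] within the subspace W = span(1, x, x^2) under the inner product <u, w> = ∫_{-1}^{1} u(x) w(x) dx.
g(x) = -x^2 + 7*x/5 - 3

The best approximation g ∈ W is the orthogonal projection of f onto W. Writing g = a_0 + a_1 x + a_2 x^2, the coefficients solve the normal equations G · a = b where
  G_{ij} = <φ_i, φ_j> and b_i = <f, φ_i>, with φ_0 = 1, φ_1 = x, φ_2 = x^2.
G =
  [2, 0, 2/3]
  [0, 2/3, 0]
  [2/3, 0, 2/5],
b = (-20/3, 14/15, -12/5).
Solving gives a_0 = -3, a_1 = 7/5, a_2 = -1, so
  g(x) = -x^2 + 7*x/5 - 3.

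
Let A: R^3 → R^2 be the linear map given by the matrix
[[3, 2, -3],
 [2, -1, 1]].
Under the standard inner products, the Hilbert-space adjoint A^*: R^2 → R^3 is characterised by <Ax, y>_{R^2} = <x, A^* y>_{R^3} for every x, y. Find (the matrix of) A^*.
A^* = A^T =
[[3, 2],
 [2, -1],
 [-3, 1]]

For real matrices with standard dot products, the defining identity <Ax, y> = <x, A^* y> gives (Ax)^T y = x^T (A^*) y, i.e. x^T A^T y = x^T (A^*) y. Since this holds for all x, y, we must have A^* = A^T. Therefore
A^* =
[[3, 2],
 [2, -1],
 [-3, 1]].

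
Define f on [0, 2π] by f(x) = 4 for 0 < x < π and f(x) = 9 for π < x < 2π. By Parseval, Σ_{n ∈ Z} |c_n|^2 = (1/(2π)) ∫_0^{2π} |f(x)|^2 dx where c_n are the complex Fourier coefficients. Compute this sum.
Σ |c_n|^2 = 97/2

Parseval equates the L^2 energy of f (normalised by 1/(2π)) with the ℓ^2 sum of its Fourier coefficients: (1/(2π)) ∫_0^{2π} |f|^2 = Σ |c_n|^2.
Compute the left side: (1/(2π)) [∫_0^π 4^2 dx + ∫_π^{2π} 9^2 dx] = (1/(2π)) · (16π + 81π) = (16 + 81)/2 = 97/2.
So Σ_{n ∈ Z} |c_n|^2 = 97/2.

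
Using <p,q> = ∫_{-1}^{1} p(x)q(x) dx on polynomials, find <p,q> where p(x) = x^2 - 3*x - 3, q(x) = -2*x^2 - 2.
<p,q> = 208/15

Expand the product: p(x)·q(x) = -2*x^4 + 6*x^3 + 4*x^2 + 6*x + 6.
∫_{-1}^{1} of each monomial x^k gives [2/(k+1) if k even, 0 if k odd]. Integrating term-by-term (or equivalently evaluating the antiderivative F(x) = -2*x^5/5 + 3*x^4/2 + 4*x^3/3 + 3*x^2 + 6*x at the endpoints):
  F(1) − F(−1) = 343/30 − (-73/30) = 208/15.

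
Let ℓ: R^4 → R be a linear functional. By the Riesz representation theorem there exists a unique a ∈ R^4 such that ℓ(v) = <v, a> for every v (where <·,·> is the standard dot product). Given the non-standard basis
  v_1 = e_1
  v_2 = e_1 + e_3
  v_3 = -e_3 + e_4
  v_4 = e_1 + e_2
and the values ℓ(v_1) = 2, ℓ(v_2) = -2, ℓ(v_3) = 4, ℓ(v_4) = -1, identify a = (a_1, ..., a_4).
a = (2, -3, -4, 0)

Write a = (a_1, ..., a_4) in the standard basis. For each basis vector v_i, ℓ(v_i) = <v_i, a> is a linear equation in the a_j's. Collect the n equations into a matrix system V a = ℓ, where row i of V is v_i (expressed in the standard basis). Since V is invertible (lower-triangular with 1s on the diagonal, up to permutation), solve by back-substitution:
  V =
[[1, 0, 0, 0],
 [1, 0, 1, 0],
 [0, 0, -1, 1],
 [1, 1, 0, 0]]
  V a = (2, -2, 4, -1)
Solving gives a = (2, -3, -4, 0).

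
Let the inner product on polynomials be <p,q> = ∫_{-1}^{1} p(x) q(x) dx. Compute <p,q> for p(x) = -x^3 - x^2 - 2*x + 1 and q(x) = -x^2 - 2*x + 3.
<p,q> = 36/5

Expand the product: p(x)·q(x) = x^5 + 3*x^4 + x^3 - 8*x + 3.
∫_{-1}^{1} of each monomial x^k gives [2/(k+1) if k even, 0 if k odd]. Integrating term-by-term (or equivalently evaluating the antiderivative F(x) = x^6/6 + 3*x^5/5 + x^4/4 - 4*x^2 + 3*x at the endpoints):
  F(1) − F(−1) = 1/60 − (-431/60) = 36/5.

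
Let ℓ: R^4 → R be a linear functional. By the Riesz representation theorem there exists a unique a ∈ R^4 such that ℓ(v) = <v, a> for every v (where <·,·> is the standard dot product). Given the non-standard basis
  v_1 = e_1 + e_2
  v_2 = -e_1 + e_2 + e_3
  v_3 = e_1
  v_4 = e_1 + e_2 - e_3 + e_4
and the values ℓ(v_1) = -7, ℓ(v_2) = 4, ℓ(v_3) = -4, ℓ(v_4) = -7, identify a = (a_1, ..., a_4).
a = (-4, -3, 3, 3)

Write a = (a_1, ..., a_4) in the standard basis. For each basis vector v_i, ℓ(v_i) = <v_i, a> is a linear equation in the a_j's. Collect the n equations into a matrix system V a = ℓ, where row i of V is v_i (expressed in the standard basis). Since V is invertible (lower-triangular with 1s on the diagonal, up to permutation), solve by back-substitution:
  V =
[[1, 1, 0, 0],
 [-1, 1, 1, 0],
 [1, 0, 0, 0],
 [1, 1, -1, 1]]
  V a = (-7, 4, -4, -7)
Solving gives a = (-4, -3, 3, 3).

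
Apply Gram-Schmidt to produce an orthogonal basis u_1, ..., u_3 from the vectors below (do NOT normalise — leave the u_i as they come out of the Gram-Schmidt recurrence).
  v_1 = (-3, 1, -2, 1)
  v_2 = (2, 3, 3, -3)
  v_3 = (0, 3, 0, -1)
Orthogonal basis:
  u_1 = (-3, 1, -2, 1)
  u_2 = (-2/5, 19/5, 7/5, -11/5)
  u_3 = (70/107, 145/321, -200/321, 85/321)

Apply the Gram-Schmidt recurrence
  u_1 = v_1
  u_i = v_i − Σ_{j<i} ((v_i · u_j) / (u_j · u_j)) · u_j.

Step by step this gives:
  u_1 = (-3, 1, -2, 1)
  u_2 = (-2/5, 19/5, 7/5, -11/5)
  u_3 = (70/107, 145/321, -200/321, 85/321)

Orthogonality check:
  u_2 · u_1 = 0 (should be 0)
  u_3 · u_1 = 0 (should be 0)
  u_3 · u_2 = 0 (should be 0)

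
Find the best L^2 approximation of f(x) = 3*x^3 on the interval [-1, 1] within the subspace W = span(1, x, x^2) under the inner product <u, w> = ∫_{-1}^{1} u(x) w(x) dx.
g(x) = 9*x/5

The best approximation g ∈ W is the orthogonal projection of f onto W. Writing g = a_0 + a_1 x + a_2 x^2, the coefficients solve the normal equations G · a = b where
  G_{ij} = <φ_i, φ_j> and b_i = <f, φ_i>, with φ_0 = 1, φ_1 = x, φ_2 = x^2.
G =
  [2, 0, 2/3]
  [0, 2/3, 0]
  [2/3, 0, 2/5],
b = (0, 6/5, 0).
Solving gives a_0 = 0, a_1 = 9/5, a_2 = 0, so
  g(x) = 9*x/5.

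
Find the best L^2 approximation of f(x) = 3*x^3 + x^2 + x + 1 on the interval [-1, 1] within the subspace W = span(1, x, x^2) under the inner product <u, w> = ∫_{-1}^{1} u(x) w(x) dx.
g(x) = x^2 + 14*x/5 + 1

The best approximation g ∈ W is the orthogonal projection of f onto W. Writing g = a_0 + a_1 x + a_2 x^2, the coefficients solve the normal equations G · a = b where
  G_{ij} = <φ_i, φ_j> and b_i = <f, φ_i>, with φ_0 = 1, φ_1 = x, φ_2 = x^2.
G =
  [2, 0, 2/3]
  [0, 2/3, 0]
  [2/3, 0, 2/5],
b = (8/3, 28/15, 16/15).
Solving gives a_0 = 1, a_1 = 14/5, a_2 = 1, so
  g(x) = x^2 + 14*x/5 + 1.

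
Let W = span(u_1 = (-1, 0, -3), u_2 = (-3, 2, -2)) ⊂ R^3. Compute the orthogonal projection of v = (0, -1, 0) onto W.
proj_W(v) = (42/89, -40/89, -14/89)

Set up U = [u_1 | ... | u_2] ∈ R^(3×2). The projector onto W = col(U) is P = U (U^T U)^(-1) U^T.
Compute U^T U =
  [10, 9]
  [9, 17],
and U^T v = (0, -2).
Solve U^T U · c = U^T v for the coefficients: c = (18/89, -20/89). The projection is proj_W(v) = U c.
Check: (v - proj_W(v)) · u_1 = 0  (should be 0).
Check: (v - proj_W(v)) · u_2 = 0  (should be 0).
Result: proj_W(v) = (42/89, -40/89, -14/89).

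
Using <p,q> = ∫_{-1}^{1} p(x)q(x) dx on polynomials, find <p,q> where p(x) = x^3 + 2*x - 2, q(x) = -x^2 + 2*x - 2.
<p,q> = 64/5

Expand the product: p(x)·q(x) = -x^5 + 2*x^4 - 4*x^3 + 6*x^2 - 8*x + 4.
∫_{-1}^{1} of each monomial x^k gives [2/(k+1) if k even, 0 if k odd]. Integrating term-by-term (or equivalently evaluating the antiderivative F(x) = -x^6/6 + 2*x^5/5 - x^4 + 2*x^3 - 4*x^2 + 4*x at the endpoints):
  F(1) − F(−1) = 37/30 − (-347/30) = 64/5.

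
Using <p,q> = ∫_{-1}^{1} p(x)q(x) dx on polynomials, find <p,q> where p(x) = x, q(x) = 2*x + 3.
<p,q> = 4/3

Expand the product: p(x)·q(x) = 2*x^2 + 3*x.
∫_{-1}^{1} of each monomial x^k gives [2/(k+1) if k even, 0 if k odd]. Integrating term-by-term (or equivalently evaluating the antiderivative F(x) = 2*x^3/3 + 3*x^2/2 at the endpoints):
  F(1) − F(−1) = 13/6 − (5/6) = 4/3.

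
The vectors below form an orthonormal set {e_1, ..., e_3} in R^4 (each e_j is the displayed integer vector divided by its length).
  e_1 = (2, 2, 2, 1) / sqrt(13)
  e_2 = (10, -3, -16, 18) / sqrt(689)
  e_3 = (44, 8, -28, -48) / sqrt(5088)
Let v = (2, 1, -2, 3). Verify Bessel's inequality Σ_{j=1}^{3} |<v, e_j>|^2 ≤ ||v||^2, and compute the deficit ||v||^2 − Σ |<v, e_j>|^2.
Σ |<v, e_j>|^2 = 52/3; ||v||^2 = 18; deficit = 2/3

Write each e_j = u_j / sqrt(<u_j, u_j>) where u_j is the displayed integer vector. Then <v, e_j> = <v, u_j> / sqrt(<u_j, u_j>), so |<v, e_j>|^2 = <v, u_j>^2 / <u_j, u_j>.
Coefficients: <v, e_1> = 5/sqrt(13), <v, e_2> = 103/sqrt(689), <v, e_3> = 8/sqrt(5088).
Square and sum: Σ |<v, e_j>|^2 = 52/3.
Compute ||v||^2 = v·v = 18.
Deficit = 18 − 52/3 = 2/3 ≥ 0, confirming Bessel's inequality. (The deficit equals ||v − Σ <v,e_j> e_j||^2, the squared distance from v to span{e_j}.)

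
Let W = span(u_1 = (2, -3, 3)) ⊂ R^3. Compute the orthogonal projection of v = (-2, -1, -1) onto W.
proj_W(v) = (-4/11, 6/11, -6/11)

Set up U = [u_1 | ... | u_1] ∈ R^(3×1). The projector onto W = col(U) is P = U (U^T U)^(-1) U^T.
Compute U^T U =
  [22],
and U^T v = (-4).
Solve U^T U · c = U^T v for the coefficients: c = (-2/11). The projection is proj_W(v) = U c.
Check: (v - proj_W(v)) · u_1 = 0  (should be 0).
Result: proj_W(v) = (-4/11, 6/11, -6/11).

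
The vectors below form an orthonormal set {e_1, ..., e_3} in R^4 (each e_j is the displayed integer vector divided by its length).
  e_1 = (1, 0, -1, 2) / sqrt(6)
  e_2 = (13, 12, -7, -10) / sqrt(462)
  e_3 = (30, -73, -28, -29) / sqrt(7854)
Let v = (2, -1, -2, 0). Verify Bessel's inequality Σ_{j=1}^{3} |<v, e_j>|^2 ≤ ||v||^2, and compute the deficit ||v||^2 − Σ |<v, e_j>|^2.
Σ |<v, e_j>|^2 = 303/34; ||v||^2 = 9; deficit = 3/34

Write each e_j = u_j / sqrt(<u_j, u_j>) where u_j is the displayed integer vector. Then <v, e_j> = <v, u_j> / sqrt(<u_j, u_j>), so |<v, e_j>|^2 = <v, u_j>^2 / <u_j, u_j>.
Coefficients: <v, e_1> = 4/sqrt(6), <v, e_2> = 28/sqrt(462), <v, e_3> = 189/sqrt(7854).
Square and sum: Σ |<v, e_j>|^2 = 303/34.
Compute ||v||^2 = v·v = 9.
Deficit = 9 − 303/34 = 3/34 ≥ 0, confirming Bessel's inequality. (The deficit equals ||v − Σ <v,e_j> e_j||^2, the squared distance from v to span{e_j}.)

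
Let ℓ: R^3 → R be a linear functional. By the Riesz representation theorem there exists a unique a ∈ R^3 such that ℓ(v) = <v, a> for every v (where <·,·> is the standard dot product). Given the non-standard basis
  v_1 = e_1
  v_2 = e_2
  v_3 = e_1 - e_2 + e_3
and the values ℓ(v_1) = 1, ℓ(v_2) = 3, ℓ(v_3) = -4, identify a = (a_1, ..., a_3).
a = (1, 3, -2)

Write a = (a_1, ..., a_3) in the standard basis. For each basis vector v_i, ℓ(v_i) = <v_i, a> is a linear equation in the a_j's. Collect the n equations into a matrix system V a = ℓ, where row i of V is v_i (expressed in the standard basis). Since V is invertible (lower-triangular with 1s on the diagonal, up to permutation), solve by back-substitution:
  V =
[[1, 0, 0],
 [0, 1, 0],
 [1, -1, 1]]
  V a = (1, 3, -4)
Solving gives a = (1, 3, -2).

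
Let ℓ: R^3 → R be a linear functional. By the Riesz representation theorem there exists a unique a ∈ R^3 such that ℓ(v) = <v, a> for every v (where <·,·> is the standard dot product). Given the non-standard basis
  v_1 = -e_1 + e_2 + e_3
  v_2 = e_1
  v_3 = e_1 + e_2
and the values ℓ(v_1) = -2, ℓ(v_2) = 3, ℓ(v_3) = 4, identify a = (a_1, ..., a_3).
a = (3, 1, 0)

Write a = (a_1, ..., a_3) in the standard basis. For each basis vector v_i, ℓ(v_i) = <v_i, a> is a linear equation in the a_j's. Collect the n equations into a matrix system V a = ℓ, where row i of V is v_i (expressed in the standard basis). Since V is invertible (lower-triangular with 1s on the diagonal, up to permutation), solve by back-substitution:
  V =
[[-1, 1, 1],
 [1, 0, 0],
 [1, 1, 0]]
  V a = (-2, 3, 4)
Solving gives a = (3, 1, 0).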